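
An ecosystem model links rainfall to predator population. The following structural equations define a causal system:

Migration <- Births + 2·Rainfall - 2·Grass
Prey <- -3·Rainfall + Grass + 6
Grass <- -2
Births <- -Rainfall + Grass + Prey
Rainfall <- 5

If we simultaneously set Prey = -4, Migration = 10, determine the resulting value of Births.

-11

The joint intervention fixes Prey = -4, Migration = 10, removing each variable's own equation.
Births = -Rainfall + Grass + Prey  [with Rainfall=5, Grass=-2, Prey=-4]  = -11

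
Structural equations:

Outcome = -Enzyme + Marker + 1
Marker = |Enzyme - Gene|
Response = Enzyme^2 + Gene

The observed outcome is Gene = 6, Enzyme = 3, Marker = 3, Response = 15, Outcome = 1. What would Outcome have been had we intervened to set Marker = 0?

-2

do(Marker=0) replaces the equation Marker = |Enzyme - Gene| with the constant Marker = 0.
Outcome = -Enzyme + Marker + 1  [with Enzyme=3, Marker=0]  = -2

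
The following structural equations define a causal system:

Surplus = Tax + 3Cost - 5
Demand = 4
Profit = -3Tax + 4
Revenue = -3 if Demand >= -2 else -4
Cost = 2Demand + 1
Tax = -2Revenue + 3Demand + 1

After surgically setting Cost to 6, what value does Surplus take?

32

Under do(Cost=6), the mechanism Cost = 2Demand + 1 is discarded; Cost is fixed at 6.
Revenue = -3 if Demand >= -2 else -4  [with Demand=4]  = -3
Tax = -2Revenue + 3Demand + 1  [with Revenue=-3, Demand=4]  = 19
Surplus = Tax + 3Cost - 5  [with Tax=19, Cost=6]  = 32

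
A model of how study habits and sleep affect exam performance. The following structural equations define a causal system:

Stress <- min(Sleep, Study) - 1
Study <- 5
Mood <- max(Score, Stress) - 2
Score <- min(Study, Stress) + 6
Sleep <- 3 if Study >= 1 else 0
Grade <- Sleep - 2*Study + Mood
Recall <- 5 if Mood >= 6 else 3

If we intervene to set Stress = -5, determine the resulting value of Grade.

The intervention breaks the incoming arrows to Stress: Stress <- min(Sleep, Study) - 1 no longer applies, and Stress = -5.
Sleep = 3 if Study >= 1 else 0  [with Study=5]  = 3
Score = min(Study, Stress) + 6  [with Study=5, Stress=-5]  = 1
Mood = max(Score, Stress) - 2  [with Score=1, Stress=-5]  = -1
Grade = Sleep - 2*Study + Mood  [with Sleep=3, Study=5, Mood=-1]  = -8

-8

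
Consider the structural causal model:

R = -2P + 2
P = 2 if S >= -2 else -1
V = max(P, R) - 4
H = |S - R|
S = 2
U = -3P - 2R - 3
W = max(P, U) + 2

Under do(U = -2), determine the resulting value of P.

2

The intervention breaks the incoming arrows to U: U = -3P - 2R - 3 no longer applies, and U = -2.
Since P is not a descendant of the intervened variable, it is unaffected.
P = 2 if S >= -2 else -1  [with S=2]  = 2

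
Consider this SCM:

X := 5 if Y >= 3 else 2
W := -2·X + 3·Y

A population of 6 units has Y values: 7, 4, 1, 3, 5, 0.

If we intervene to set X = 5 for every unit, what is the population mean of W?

Under do(X=5), X's equation is replaced by X=5 for every unit. Per-unit W: 11, 2, -7, -1, 5, -10. Mean = 0.

0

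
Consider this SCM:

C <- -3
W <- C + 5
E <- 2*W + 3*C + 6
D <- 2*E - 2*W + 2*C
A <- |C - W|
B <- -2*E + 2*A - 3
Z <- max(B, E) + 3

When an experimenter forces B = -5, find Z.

Intervening sets B = -5 and removes its equation (B <- -2*E + 2*A - 3).
W = C + 5  [with C=-3]  = 2
E = 2*W + 3*C + 6  [with W=2, C=-3]  = 1
Z = max(B, E) + 3  [with B=-5, E=1]  = 4

4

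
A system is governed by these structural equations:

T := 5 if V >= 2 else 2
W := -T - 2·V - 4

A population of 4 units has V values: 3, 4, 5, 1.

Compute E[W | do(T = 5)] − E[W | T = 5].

1.5

The intervention sets T=5 in all 4 units regardless of V. Recomputing W per unit gives -15, -17, -19, -11; average -15.5.
Conditioning on T=5 selects the 3 unit(s) with V ∈ {3, 4, 5}. Their W values: -15, -17, -19. Mean = -17.
Difference = -15.5 − (-17) = 1.5.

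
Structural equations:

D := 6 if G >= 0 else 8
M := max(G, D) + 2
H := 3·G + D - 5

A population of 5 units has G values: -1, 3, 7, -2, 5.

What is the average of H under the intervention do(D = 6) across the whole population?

8.2

Every unit gets D=6 under the intervention. H values become -2, 10, 22, -5, 16; E[H|do(D=6)] = 8.2.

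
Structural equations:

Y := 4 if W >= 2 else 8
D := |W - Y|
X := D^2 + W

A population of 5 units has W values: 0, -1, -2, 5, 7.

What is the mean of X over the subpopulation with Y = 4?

11

Conditioning on Y=4 selects the 2 unit(s) with W ∈ {5, 7}. Their X values: 6, 16. Mean = 11.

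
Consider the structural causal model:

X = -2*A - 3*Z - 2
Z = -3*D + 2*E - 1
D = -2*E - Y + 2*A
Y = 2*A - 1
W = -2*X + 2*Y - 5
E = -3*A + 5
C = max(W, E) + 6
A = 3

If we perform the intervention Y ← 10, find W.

Under do(Y=10), the mechanism Y = 2*A - 1 is discarded; Y is fixed at 10.
E = -3*A + 5  [with A=3]  = -4
D = -2*E - Y + 2*A  [with E=-4, Y=10, A=3]  = 4
Z = -3*D + 2*E - 1  [with D=4, E=-4]  = -21
X = -2*A - 3*Z - 2  [with A=3, Z=-21]  = 55
W = -2*X + 2*Y - 5  [with X=55, Y=10]  = -95

-95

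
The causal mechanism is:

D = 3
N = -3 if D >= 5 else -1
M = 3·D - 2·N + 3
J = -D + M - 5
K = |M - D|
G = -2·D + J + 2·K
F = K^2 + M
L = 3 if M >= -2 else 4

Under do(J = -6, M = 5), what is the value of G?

-8

The joint intervention fixes J = -6, M = 5, removing each variable's own equation.
K = |M - D|  [with M=5, D=3]  = 2
G = -2·D + J + 2·K  [with D=3, J=-6, K=2]  = -8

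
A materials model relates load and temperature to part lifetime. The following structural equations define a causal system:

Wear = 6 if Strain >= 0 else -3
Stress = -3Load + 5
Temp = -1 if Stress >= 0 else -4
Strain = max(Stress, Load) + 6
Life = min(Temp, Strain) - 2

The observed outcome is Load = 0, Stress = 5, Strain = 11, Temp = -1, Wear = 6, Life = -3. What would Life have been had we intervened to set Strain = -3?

-5

The intervention breaks the incoming arrows to Strain: Strain = max(Stress, Load) + 6 no longer applies, and Strain = -3.
Stress = -3Load + 5  [with Load=0]  = 5
Temp = -1 if Stress >= 0 else -4  [with Stress=5]  = -1
Life = min(Temp, Strain) - 2  [with Temp=-1, Strain=-3]  = -5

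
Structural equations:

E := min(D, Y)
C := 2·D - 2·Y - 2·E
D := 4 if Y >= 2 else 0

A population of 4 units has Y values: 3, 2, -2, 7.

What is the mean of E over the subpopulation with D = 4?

Observing D=4 restricts to units where D's equation naturally yields 4: Y ∈ {3, 2, 7}. In that subpopulation E = 3, 2, 4, mean 3.

3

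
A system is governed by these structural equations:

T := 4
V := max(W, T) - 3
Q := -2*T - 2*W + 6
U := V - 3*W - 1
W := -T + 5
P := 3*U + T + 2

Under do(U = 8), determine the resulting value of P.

30

Under do(U=8), the mechanism U := V - 3*W - 1 is discarded; U is fixed at 8.
P = 3*U + T + 2  [with U=8, T=4]  = 30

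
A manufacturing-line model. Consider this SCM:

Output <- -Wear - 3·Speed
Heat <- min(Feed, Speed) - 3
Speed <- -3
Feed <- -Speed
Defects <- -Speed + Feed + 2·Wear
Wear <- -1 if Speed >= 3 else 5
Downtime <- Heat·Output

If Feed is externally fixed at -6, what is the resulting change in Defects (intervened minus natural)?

do(Feed=-6) replaces the equation Feed <- -Speed with the constant Feed = -6.
Wear = -1 if Speed >= 3 else 5  [with Speed=-3]  = 5
Defects = -Speed + Feed + 2·Wear  [with Speed=-3, Feed=-6, Wear=5]  = 7
Without intervention: Feed = -Speed  [with Speed=-3]  = 3; Wear = -1 if Speed >= 3 else 5  [with Speed=-3]  = 5; Defects = -Speed + Feed + 2·Wear  [with Speed=-3, Feed=3, Wear=5]  = 16.
Change = 7 − 16 = -9.

-9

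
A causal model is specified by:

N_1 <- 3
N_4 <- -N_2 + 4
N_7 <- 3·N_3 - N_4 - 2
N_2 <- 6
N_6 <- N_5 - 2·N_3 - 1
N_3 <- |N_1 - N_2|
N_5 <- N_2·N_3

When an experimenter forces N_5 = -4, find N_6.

The intervention breaks the incoming arrows to N_5: N_5 <- N_2·N_3 no longer applies, and N_5 = -4.
N_3 = |N_1 - N_2|  [with N_1=3, N_2=6]  = 3
N_6 = N_5 - 2·N_3 - 1  [with N_5=-4, N_3=3]  = -11

-11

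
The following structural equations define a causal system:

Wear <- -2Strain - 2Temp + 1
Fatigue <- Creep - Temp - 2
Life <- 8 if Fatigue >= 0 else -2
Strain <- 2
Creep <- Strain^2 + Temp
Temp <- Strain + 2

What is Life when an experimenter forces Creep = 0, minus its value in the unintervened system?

-10

The intervention breaks the incoming arrows to Creep: Creep <- Strain^2 + Temp no longer applies, and Creep = 0.
Temp = Strain + 2  [with Strain=2]  = 4
Fatigue = Creep - Temp - 2  [with Creep=0, Temp=4]  = -6
Life = 8 if Fatigue >= 0 else -2  [with Fatigue=-6]  = -2
Without intervention: Temp = Strain + 2  [with Strain=2]  = 4; Creep = Strain^2 + Temp  [with Strain=2, Temp=4]  = 8; Fatigue = Creep - Temp - 2  [with Creep=8, Temp=4]  = 2; Life = 8 if Fatigue >= 0 else -2  [with Fatigue=2]  = 8.
Change = -2 − 8 = -10.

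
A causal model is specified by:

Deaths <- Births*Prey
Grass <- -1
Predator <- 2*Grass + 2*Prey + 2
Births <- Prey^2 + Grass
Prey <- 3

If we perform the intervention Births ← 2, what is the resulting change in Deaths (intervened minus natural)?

Intervening sets Births = 2 and removes its equation (Births <- Prey^2 + Grass).
Deaths = Births*Prey  [with Births=2, Prey=3]  = 6
Without intervention: Births = Prey^2 + Grass  [with Prey=3, Grass=-1]  = 8; Deaths = Births*Prey  [with Births=8, Prey=3]  = 24.
Change = 6 − 24 = -18.

-18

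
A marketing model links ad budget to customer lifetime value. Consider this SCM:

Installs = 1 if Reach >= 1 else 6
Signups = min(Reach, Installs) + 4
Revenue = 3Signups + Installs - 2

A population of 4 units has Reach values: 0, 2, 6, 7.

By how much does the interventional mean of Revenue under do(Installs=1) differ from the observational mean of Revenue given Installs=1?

Under do(Installs=1), Installs's equation is replaced by Installs=1 for every unit. Per-unit Revenue: 11, 14, 14, 14. Mean = 13.25.
Conditioning on Installs=1 selects the 3 unit(s) with Reach ∈ {2, 6, 7}. Their Revenue values: 14, 14, 14. Mean = 14.
Difference = 13.25 − 14 = -0.75.

-0.75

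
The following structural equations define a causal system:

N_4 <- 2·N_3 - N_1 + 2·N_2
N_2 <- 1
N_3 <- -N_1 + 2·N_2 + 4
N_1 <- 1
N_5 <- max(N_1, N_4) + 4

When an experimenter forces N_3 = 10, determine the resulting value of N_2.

Under do(N_3=10), the mechanism N_3 <- -N_1 + 2·N_2 + 4 is discarded; N_3 is fixed at 10.
Since N_2 is not a descendant of the intervened variable, it is unaffected.

1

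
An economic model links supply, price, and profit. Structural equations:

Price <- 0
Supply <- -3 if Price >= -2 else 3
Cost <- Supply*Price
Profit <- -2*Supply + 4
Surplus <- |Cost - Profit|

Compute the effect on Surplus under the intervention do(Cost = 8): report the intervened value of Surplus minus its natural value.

-8

do(Cost=8) replaces the equation Cost <- Supply*Price with the constant Cost = 8.
Supply = -3 if Price >= -2 else 3  [with Price=0]  = -3
Profit = -2*Supply + 4  [with Supply=-3]  = 10
Surplus = |Cost - Profit|  [with Cost=8, Profit=10]  = 2
Without intervention: Supply = -3 if Price >= -2 else 3  [with Price=0]  = -3; Cost = Supply*Price  [with Supply=-3, Price=0]  = 0; Profit = -2*Supply + 4  [with Supply=-3]  = 10; Surplus = |Cost - Profit|  [with Cost=0, Profit=10]  = 10.
Change = 2 − 10 = -8.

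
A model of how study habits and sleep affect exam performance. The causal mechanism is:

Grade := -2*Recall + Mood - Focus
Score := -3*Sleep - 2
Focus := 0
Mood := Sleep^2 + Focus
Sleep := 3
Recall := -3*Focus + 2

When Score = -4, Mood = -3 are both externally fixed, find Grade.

-7

Setting Score = -4, Mood = -3 by intervention discards those variables' equations.
Recall = -3*Focus + 2  [with Focus=0]  = 2
Grade = -2*Recall + Mood - Focus  [with Recall=2, Mood=-3, Focus=0]  = -7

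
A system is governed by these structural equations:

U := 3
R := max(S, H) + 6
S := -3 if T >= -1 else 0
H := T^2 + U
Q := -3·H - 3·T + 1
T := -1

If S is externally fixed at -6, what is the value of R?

Intervening sets S = -6 and removes its equation (S := -3 if T >= -1 else 0).
H = T^2 + U  [with T=-1, U=3]  = 4
R = max(S, H) + 6  [with S=-6, H=4]  = 10

10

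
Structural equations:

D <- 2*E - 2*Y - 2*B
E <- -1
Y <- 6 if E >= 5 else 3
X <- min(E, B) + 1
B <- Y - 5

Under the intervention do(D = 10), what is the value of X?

-1

Intervening sets D = 10 and removes its equation (D <- 2*E - 2*Y - 2*B).
No directed path runs from D to X, so X keeps its natural value.
Y = 6 if E >= 5 else 3  [with E=-1]  = 3
B = Y - 5  [with Y=3]  = -2
X = min(E, B) + 1  [with E=-1, B=-2]  = -1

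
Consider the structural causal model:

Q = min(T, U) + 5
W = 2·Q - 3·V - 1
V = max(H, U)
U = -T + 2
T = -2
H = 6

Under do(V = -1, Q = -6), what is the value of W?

-10

The joint intervention fixes V = -1, Q = -6, removing each variable's own equation.
W = 2·Q - 3·V - 1  [with Q=-6, V=-1]  = -10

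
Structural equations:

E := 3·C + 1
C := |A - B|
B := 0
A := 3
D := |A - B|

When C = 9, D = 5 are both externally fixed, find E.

28

Setting C = 9, D = 5 by intervention discards those variables' equations.
E = 3·C + 1  [with C=9]  = 28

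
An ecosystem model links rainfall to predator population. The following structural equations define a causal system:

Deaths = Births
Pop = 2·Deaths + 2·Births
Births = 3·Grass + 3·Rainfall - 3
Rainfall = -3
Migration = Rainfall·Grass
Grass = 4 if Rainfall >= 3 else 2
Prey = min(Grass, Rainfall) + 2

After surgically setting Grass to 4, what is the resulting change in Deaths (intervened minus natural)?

do(Grass=4) replaces the equation Grass = 4 if Rainfall >= 3 else 2 with the constant Grass = 4.
Births = 3·Grass + 3·Rainfall - 3  [with Grass=4, Rainfall=-3]  = 0
Deaths = Births  [with Births=0]  = 0
Without intervention: Grass = 4 if Rainfall >= 3 else 2  [with Rainfall=-3]  = 2; Births = 3·Grass + 3·Rainfall - 3  [with Grass=2, Rainfall=-3]  = -6; Deaths = Births  [with Births=-6]  = -6.
Change = 0 − (-6) = 6.

6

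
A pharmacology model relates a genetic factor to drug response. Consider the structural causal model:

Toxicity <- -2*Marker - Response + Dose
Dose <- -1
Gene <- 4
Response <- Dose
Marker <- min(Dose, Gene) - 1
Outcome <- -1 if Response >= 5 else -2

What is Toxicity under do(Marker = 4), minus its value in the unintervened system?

do(Marker=4) replaces the equation Marker <- min(Dose, Gene) - 1 with the constant Marker = 4.
Response = Dose  [with Dose=-1]  = -1
Toxicity = -2*Marker - Response + Dose  [with Marker=4, Response=-1, Dose=-1]  = -8
Without intervention: Marker = min(Dose, Gene) - 1  [with Dose=-1, Gene=4]  = -2; Response = Dose  [with Dose=-1]  = -1; Toxicity = -2*Marker - Response + Dose  [with Marker=-2, Response=-1, Dose=-1]  = 4.
Change = -8 − 4 = -12.

-12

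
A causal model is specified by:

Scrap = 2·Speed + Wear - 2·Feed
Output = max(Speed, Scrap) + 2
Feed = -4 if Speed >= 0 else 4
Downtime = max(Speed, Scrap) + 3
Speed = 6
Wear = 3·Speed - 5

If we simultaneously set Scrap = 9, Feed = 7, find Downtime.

12

The joint intervention fixes Scrap = 9, Feed = 7, removing each variable's own equation.
Downtime = max(Speed, Scrap) + 3  [with Speed=6, Scrap=9]  = 12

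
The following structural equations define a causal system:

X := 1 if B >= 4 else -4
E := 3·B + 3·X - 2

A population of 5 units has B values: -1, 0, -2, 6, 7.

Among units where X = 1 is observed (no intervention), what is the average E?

20.5

Observing X=1 restricts to units where X's equation naturally yields 1: B ∈ {6, 7}. In that subpopulation E = 19, 22, mean 20.5.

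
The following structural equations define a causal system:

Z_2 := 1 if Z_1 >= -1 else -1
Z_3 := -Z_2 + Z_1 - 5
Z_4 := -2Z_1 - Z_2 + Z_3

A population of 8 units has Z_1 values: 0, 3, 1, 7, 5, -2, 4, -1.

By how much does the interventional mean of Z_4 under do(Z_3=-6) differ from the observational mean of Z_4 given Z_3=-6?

do(Z_3=-6) breaks Z_3's dependence on Z_1. With Z_3=-6 fixed, Z_4 across the units is -7, -13, -9, -21, -17, -1, -15, -5, mean -11.
E[Z_4|Z_3=-6] averages over only the 2 units with Z_3=-6 (Z_1 = 0, -2): Z_4 = -7, -1, mean -4.
Difference = -11 − (-4) = -7.

-7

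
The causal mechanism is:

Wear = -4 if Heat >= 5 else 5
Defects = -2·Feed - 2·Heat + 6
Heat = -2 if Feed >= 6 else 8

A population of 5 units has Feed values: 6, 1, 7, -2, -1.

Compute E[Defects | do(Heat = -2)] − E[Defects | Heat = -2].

The intervention sets Heat=-2 in all 5 units regardless of Feed. Recomputing Defects per unit gives -2, 8, -4, 14, 12; average 5.6.
E[Defects|Heat=-2] averages over only the 2 units with Heat=-2 (Feed = 6, 7): Defects = -2, -4, mean -3.
Difference = 5.6 − (-3) = 8.6.

8.6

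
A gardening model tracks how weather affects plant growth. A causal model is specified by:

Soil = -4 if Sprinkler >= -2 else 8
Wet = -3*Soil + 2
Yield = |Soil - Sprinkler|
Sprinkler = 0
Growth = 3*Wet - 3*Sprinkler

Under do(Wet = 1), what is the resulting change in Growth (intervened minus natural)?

-39

The intervention breaks the incoming arrows to Wet: Wet = -3*Soil + 2 no longer applies, and Wet = 1.
Growth = 3*Wet - 3*Sprinkler  [with Wet=1, Sprinkler=0]  = 3
Without intervention: Soil = -4 if Sprinkler >= -2 else 8  [with Sprinkler=0]  = -4; Wet = -3*Soil + 2  [with Soil=-4]  = 14; Growth = 3*Wet - 3*Sprinkler  [with Wet=14, Sprinkler=0]  = 42.
Change = 3 − 42 = -39.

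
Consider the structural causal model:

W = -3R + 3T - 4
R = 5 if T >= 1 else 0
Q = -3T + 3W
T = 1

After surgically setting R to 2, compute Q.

Under do(R=2), the mechanism R = 5 if T >= 1 else 0 is discarded; R is fixed at 2.
W = -3R + 3T - 4  [with R=2, T=1]  = -7
Q = -3T + 3W  [with T=1, W=-7]  = -24

-24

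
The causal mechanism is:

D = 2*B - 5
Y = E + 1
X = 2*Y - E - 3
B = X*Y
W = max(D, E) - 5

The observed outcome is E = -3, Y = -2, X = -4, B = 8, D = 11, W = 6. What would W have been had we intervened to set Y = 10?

Under do(Y=10), the mechanism Y = E + 1 is discarded; Y is fixed at 10.
X = 2*Y - E - 3  [with Y=10, E=-3]  = 20
B = X*Y  [with X=20, Y=10]  = 200
D = 2*B - 5  [with B=200]  = 395
W = max(D, E) - 5  [with D=395, E=-3]  = 390

390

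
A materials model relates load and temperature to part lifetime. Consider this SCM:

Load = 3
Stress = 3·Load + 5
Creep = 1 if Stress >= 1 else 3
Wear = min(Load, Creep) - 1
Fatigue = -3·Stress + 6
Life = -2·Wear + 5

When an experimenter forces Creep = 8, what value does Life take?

The intervention breaks the incoming arrows to Creep: Creep = 1 if Stress >= 1 else 3 no longer applies, and Creep = 8.
Wear = min(Load, Creep) - 1  [with Load=3, Creep=8]  = 2
Life = -2·Wear + 5  [with Wear=2]  = 1

1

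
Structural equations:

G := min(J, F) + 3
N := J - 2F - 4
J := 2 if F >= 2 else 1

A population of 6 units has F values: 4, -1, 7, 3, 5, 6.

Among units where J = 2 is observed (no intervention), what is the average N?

Conditioning on J=2 selects the 5 unit(s) with F ∈ {4, 7, 3, 5, 6}. Their N values: -10, -16, -8, -12, -14. Mean = -12.

-12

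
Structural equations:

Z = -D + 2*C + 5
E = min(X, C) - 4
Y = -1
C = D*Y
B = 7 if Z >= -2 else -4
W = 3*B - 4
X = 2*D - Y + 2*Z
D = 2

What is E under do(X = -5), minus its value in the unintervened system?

-3

The intervention breaks the incoming arrows to X: X = 2*D - Y + 2*Z no longer applies, and X = -5.
C = D*Y  [with D=2, Y=-1]  = -2
E = min(X, C) - 4  [with X=-5, C=-2]  = -9
Without intervention: C = D*Y  [with D=2, Y=-1]  = -2; Z = -D + 2*C + 5  [with D=2, C=-2]  = -1; X = 2*D - Y + 2*Z  [with D=2, Y=-1, Z=-1]  = 3; E = min(X, C) - 4  [with X=3, C=-2]  = -6.
Change = -9 − (-6) = -3.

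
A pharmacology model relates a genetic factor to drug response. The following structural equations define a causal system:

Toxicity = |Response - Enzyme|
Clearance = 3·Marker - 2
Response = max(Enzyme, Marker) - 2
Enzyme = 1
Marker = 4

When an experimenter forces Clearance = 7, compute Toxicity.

The intervention breaks the incoming arrows to Clearance: Clearance = 3·Marker - 2 no longer applies, and Clearance = 7.
Since Toxicity is not a descendant of the intervened variable, it is unaffected.
Response = max(Enzyme, Marker) - 2  [with Enzyme=1, Marker=4]  = 2
Toxicity = |Response - Enzyme|  [with Response=2, Enzyme=1]  = 1

1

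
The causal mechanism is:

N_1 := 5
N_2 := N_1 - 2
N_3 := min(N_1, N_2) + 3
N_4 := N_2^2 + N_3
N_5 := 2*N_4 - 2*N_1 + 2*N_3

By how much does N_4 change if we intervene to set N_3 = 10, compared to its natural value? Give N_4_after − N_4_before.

The intervention breaks the incoming arrows to N_3: N_3 := min(N_1, N_2) + 3 no longer applies, and N_3 = 10.
N_2 = N_1 - 2  [with N_1=5]  = 3
N_4 = N_2^2 + N_3  [with N_2=3, N_3=10]  = 19
Without intervention: N_2 = N_1 - 2  [with N_1=5]  = 3; N_3 = min(N_1, N_2) + 3  [with N_1=5, N_2=3]  = 6; N_4 = N_2^2 + N_3  [with N_2=3, N_3=6]  = 15.
Change = 19 − 15 = 4.

4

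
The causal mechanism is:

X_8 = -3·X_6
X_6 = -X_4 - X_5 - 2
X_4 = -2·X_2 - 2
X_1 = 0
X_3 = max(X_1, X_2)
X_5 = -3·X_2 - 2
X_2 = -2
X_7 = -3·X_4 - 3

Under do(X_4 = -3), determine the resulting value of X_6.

-3

Under do(X_4=-3), the mechanism X_4 = -2·X_2 - 2 is discarded; X_4 is fixed at -3.
X_5 = -3·X_2 - 2  [with X_2=-2]  = 4
X_6 = -X_4 - X_5 - 2  [with X_4=-3, X_5=4]  = -3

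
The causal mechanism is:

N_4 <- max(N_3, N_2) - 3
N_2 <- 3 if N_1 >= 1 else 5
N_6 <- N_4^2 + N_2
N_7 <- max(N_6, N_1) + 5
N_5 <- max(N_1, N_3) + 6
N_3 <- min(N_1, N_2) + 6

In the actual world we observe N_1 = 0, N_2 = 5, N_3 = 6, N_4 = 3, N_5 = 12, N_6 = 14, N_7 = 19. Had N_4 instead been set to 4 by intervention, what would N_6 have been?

21

Under do(N_4=4), the mechanism N_4 <- max(N_3, N_2) - 3 is discarded; N_4 is fixed at 4.
N_2 = 3 if N_1 >= 1 else 5  [with N_1=0]  = 5
N_6 = N_4^2 + N_2  [with N_4=4, N_2=5]  = 21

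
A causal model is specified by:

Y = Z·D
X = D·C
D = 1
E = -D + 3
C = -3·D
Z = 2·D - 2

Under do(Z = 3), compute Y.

3

do(Z=3) replaces the equation Z = 2·D - 2 with the constant Z = 3.
Y = Z·D  [with Z=3, D=1]  = 3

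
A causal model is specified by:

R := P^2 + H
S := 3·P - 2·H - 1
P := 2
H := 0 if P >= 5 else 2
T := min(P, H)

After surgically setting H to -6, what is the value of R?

do(H=-6) replaces the equation H := 0 if P >= 5 else 2 with the constant H = -6.
R = P^2 + H  [with P=2, H=-6]  = -2

-2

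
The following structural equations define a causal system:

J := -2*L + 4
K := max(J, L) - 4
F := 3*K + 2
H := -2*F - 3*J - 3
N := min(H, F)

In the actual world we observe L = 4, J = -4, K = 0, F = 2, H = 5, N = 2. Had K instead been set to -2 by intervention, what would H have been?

17

do(K=-2) replaces the equation K := max(J, L) - 4 with the constant K = -2.
J = -2*L + 4  [with L=4]  = -4
F = 3*K + 2  [with K=-2]  = -4
H = -2*F - 3*J - 3  [with F=-4, J=-4]  = 17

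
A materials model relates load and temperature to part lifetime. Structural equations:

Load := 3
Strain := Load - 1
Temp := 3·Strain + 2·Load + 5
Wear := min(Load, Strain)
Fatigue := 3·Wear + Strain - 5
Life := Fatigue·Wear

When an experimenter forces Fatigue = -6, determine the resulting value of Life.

-12

The intervention breaks the incoming arrows to Fatigue: Fatigue := 3·Wear + Strain - 5 no longer applies, and Fatigue = -6.
Strain = Load - 1  [with Load=3]  = 2
Wear = min(Load, Strain)  [with Load=3, Strain=2]  = 2
Life = Fatigue·Wear  [with Fatigue=-6, Wear=2]  = -12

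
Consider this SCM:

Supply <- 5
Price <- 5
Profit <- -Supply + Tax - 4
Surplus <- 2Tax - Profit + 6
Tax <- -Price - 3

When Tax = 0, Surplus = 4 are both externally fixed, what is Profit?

The joint intervention fixes Tax = 0, Surplus = 4, removing each variable's own equation.
Profit = -Supply + Tax - 4  [with Supply=5, Tax=0]  = -9

-9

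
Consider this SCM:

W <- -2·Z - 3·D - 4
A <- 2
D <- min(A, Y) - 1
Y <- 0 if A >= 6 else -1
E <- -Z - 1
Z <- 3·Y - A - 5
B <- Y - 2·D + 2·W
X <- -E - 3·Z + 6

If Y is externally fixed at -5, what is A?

2

Under do(Y=-5), the mechanism Y <- 0 if A >= 6 else -1 is discarded; Y is fixed at -5.
A is not downstream of the intervention, so its value is determined by the original equations.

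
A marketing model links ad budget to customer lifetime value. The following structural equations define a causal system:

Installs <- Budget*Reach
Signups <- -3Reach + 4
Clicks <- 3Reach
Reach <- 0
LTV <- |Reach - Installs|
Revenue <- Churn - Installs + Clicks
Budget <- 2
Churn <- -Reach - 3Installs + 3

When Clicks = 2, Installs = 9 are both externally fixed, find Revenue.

-31

Under do(Clicks = 2, Installs = 9), each intervened variable's structural equation is replaced by its fixed value.
Churn = -Reach - 3Installs + 3  [with Reach=0, Installs=9]  = -24
Revenue = Churn - Installs + Clicks  [with Churn=-24, Installs=9, Clicks=2]  = -31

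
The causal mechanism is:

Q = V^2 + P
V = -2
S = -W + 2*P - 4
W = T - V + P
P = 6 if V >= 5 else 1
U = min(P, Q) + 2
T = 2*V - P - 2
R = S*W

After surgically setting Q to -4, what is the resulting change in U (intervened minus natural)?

-5

Intervening sets Q = -4 and removes its equation (Q = V^2 + P).
P = 6 if V >= 5 else 1  [with V=-2]  = 1
U = min(P, Q) + 2  [with P=1, Q=-4]  = -2
Without intervention: P = 6 if V >= 5 else 1  [with V=-2]  = 1; Q = V^2 + P  [with V=-2, P=1]  = 5; U = min(P, Q) + 2  [with P=1, Q=5]  = 3.
Change = -2 − 3 = -5.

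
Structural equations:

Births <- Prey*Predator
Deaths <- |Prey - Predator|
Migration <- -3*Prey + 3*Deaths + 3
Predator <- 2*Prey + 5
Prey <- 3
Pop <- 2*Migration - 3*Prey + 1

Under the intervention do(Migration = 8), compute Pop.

8

The intervention breaks the incoming arrows to Migration: Migration <- -3*Prey + 3*Deaths + 3 no longer applies, and Migration = 8.
Pop = 2*Migration - 3*Prey + 1  [with Migration=8, Prey=3]  = 8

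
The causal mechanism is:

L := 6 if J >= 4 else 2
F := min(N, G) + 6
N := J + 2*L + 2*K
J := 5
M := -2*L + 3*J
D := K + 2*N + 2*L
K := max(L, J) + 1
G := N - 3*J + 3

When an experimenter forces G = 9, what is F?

15

Intervening sets G = 9 and removes its equation (G := N - 3*J + 3).
L = 6 if J >= 4 else 2  [with J=5]  = 6
K = max(L, J) + 1  [with L=6, J=5]  = 7
N = J + 2*L + 2*K  [with J=5, L=6, K=7]  = 31
F = min(N, G) + 6  [with N=31, G=9]  = 15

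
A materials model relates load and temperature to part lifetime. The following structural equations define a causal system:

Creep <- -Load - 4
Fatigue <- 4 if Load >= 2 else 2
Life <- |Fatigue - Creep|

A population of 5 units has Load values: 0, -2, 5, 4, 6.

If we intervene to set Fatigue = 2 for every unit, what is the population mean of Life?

8.6

The intervention sets Fatigue=2 in all 5 units regardless of Load. Recomputing Life per unit gives 6, 4, 11, 10, 12; average 8.6.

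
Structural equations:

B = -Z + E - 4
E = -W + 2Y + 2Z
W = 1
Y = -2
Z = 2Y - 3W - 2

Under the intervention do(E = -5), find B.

Intervening sets E = -5 and removes its equation (E = -W + 2Y + 2Z).
Z = 2Y - 3W - 2  [with Y=-2, W=1]  = -9
B = -Z + E - 4  [with Z=-9, E=-5]  = 0

0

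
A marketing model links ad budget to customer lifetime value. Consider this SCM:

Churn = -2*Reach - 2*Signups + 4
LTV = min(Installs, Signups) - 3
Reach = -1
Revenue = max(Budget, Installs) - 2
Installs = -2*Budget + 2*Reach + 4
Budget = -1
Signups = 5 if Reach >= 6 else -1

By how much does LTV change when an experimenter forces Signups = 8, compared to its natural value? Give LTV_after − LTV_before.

5

The intervention breaks the incoming arrows to Signups: Signups = 5 if Reach >= 6 else -1 no longer applies, and Signups = 8.
Installs = -2*Budget + 2*Reach + 4  [with Budget=-1, Reach=-1]  = 4
LTV = min(Installs, Signups) - 3  [with Installs=4, Signups=8]  = 1
Without intervention: Installs = -2*Budget + 2*Reach + 4  [with Budget=-1, Reach=-1]  = 4; Signups = 5 if Reach >= 6 else -1  [with Reach=-1]  = -1; LTV = min(Installs, Signups) - 3  [with Installs=4, Signups=-1]  = -4.
Change = 1 − (-4) = 5.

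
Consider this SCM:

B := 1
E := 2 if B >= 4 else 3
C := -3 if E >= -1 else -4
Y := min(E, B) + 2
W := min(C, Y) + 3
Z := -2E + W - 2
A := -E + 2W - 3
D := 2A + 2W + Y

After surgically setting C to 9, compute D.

27

The intervention breaks the incoming arrows to C: C := -3 if E >= -1 else -4 no longer applies, and C = 9.
E = 2 if B >= 4 else 3  [with B=1]  = 3
Y = min(E, B) + 2  [with E=3, B=1]  = 3
W = min(C, Y) + 3  [with C=9, Y=3]  = 6
A = -E + 2W - 3  [with E=3, W=6]  = 6
D = 2A + 2W + Y  [with A=6, W=6, Y=3]  = 27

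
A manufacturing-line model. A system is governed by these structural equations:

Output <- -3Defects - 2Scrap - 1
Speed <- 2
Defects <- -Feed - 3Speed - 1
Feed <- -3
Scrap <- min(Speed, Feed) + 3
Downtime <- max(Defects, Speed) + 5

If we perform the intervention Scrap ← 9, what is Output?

Intervening sets Scrap = 9 and removes its equation (Scrap <- min(Speed, Feed) + 3).
Defects = -Feed - 3Speed - 1  [with Feed=-3, Speed=2]  = -4
Output = -3Defects - 2Scrap - 1  [with Defects=-4, Scrap=9]  = -7

-7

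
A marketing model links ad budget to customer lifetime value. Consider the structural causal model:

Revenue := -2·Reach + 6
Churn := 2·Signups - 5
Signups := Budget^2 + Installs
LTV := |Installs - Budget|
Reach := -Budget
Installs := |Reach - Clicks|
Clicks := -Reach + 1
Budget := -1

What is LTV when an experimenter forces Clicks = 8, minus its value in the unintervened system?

The intervention breaks the incoming arrows to Clicks: Clicks := -Reach + 1 no longer applies, and Clicks = 8.
Reach = -Budget  [with Budget=-1]  = 1
Installs = |Reach - Clicks|  [with Reach=1, Clicks=8]  = 7
LTV = |Installs - Budget|  [with Installs=7, Budget=-1]  = 8
Without intervention: Reach = -Budget  [with Budget=-1]  = 1; Clicks = -Reach + 1  [with Reach=1]  = 0; Installs = |Reach - Clicks|  [with Reach=1, Clicks=0]  = 1; LTV = |Installs - Budget|  [with Installs=1, Budget=-1]  = 2.
Change = 8 − 2 = 6.

6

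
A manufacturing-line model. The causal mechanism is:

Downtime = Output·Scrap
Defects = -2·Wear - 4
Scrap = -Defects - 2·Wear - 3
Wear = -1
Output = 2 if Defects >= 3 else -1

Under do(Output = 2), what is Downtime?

Intervening sets Output = 2 and removes its equation (Output = 2 if Defects >= 3 else -1).
Defects = -2·Wear - 4  [with Wear=-1]  = -2
Scrap = -Defects - 2·Wear - 3  [with Defects=-2, Wear=-1]  = 1
Downtime = Output·Scrap  [with Output=2, Scrap=1]  = 2

2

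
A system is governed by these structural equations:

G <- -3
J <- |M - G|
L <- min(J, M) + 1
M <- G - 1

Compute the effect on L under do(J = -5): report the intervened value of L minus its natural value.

The intervention breaks the incoming arrows to J: J <- |M - G| no longer applies, and J = -5.
M = G - 1  [with G=-3]  = -4
L = min(J, M) + 1  [with J=-5, M=-4]  = -4
Without intervention: M = G - 1  [with G=-3]  = -4; J = |M - G|  [with M=-4, G=-3]  = 1; L = min(J, M) + 1  [with J=1, M=-4]  = -3.
Change = -4 − (-3) = -1.

-1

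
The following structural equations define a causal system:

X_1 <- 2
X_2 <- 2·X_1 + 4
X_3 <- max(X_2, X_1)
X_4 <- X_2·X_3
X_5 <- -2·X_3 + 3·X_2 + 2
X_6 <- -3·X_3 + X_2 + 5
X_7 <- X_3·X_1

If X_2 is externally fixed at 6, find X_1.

2

Under do(X_2=6), the mechanism X_2 <- 2·X_1 + 4 is discarded; X_2 is fixed at 6.
X_1 is not downstream of the intervention, so its value is determined by the original equations.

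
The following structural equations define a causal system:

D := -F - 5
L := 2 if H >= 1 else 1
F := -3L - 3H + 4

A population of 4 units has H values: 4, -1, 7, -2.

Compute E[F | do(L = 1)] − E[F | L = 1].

-10.5

Under do(L=1), L's equation is replaced by L=1 for every unit. Per-unit F: -11, 4, -20, 7. Mean = -5.
Conditioning on L=1 selects the 2 unit(s) with H ∈ {-1, -2}. Their F values: 4, 7. Mean = 5.5.
Difference = -5 − 5.5 = -10.5.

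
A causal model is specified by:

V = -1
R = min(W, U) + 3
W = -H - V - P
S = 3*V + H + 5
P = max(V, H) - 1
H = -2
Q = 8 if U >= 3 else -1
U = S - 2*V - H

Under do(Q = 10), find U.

4

The intervention breaks the incoming arrows to Q: Q = 8 if U >= 3 else -1 no longer applies, and Q = 10.
U is not downstream of the intervention, so its value is determined by the original equations.
S = 3*V + H + 5  [with V=-1, H=-2]  = 0
U = S - 2*V - H  [with S=0, V=-1, H=-2]  = 4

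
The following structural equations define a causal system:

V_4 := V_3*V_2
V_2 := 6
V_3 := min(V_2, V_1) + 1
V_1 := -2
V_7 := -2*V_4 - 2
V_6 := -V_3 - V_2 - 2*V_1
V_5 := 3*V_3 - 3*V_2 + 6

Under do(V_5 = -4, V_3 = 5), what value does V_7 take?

The joint intervention fixes V_5 = -4, V_3 = 5, removing each variable's own equation.
V_4 = V_3*V_2  [with V_3=5, V_2=6]  = 30
V_7 = -2*V_4 - 2  [with V_4=30]  = -62

-62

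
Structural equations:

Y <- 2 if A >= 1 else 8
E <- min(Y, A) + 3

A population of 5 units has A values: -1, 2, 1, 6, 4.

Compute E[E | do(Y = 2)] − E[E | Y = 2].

-0.55

do(Y=2) breaks Y's dependence on A. With Y=2 fixed, E across the units is 2, 5, 4, 5, 5, mean 4.2.
Observing Y=2 restricts to units where Y's equation naturally yields 2: A ∈ {2, 1, 6, 4}. In that subpopulation E = 5, 4, 5, 5, mean 4.75.
Difference = 4.2 − 4.75 = -0.55.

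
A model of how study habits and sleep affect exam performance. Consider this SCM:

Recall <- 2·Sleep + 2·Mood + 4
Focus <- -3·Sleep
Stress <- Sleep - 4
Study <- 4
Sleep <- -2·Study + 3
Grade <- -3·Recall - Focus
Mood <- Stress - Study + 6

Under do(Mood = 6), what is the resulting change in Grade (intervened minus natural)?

Under do(Mood=6), the mechanism Mood <- Stress - Study + 6 is discarded; Mood is fixed at 6.
Sleep = -2·Study + 3  [with Study=4]  = -5
Focus = -3·Sleep  [with Sleep=-5]  = 15
Recall = 2·Sleep + 2·Mood + 4  [with Sleep=-5, Mood=6]  = 6
Grade = -3·Recall - Focus  [with Recall=6, Focus=15]  = -33
Without intervention: Sleep = -2·Study + 3  [with Study=4]  = -5; Stress = Sleep - 4  [with Sleep=-5]  = -9; Focus = -3·Sleep  [with Sleep=-5]  = 15; Mood = Stress - Study + 6  [with Stress=-9, Study=4]  = -7; Recall = 2·Sleep + 2·Mood + 4  [with Sleep=-5, Mood=-7]  = -20; Grade = -3·Recall - Focus  [with Recall=-20, Focus=15]  = 45.
Change = -33 − 45 = -78.

-78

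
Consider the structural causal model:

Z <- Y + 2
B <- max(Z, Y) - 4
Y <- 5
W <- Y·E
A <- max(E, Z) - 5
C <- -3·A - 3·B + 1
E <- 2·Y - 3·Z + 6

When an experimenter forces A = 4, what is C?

-20

Under do(A=4), the mechanism A <- max(E, Z) - 5 is discarded; A is fixed at 4.
Z = Y + 2  [with Y=5]  = 7
B = max(Z, Y) - 4  [with Z=7, Y=5]  = 3
C = -3·A - 3·B + 1  [with A=4, B=3]  = -20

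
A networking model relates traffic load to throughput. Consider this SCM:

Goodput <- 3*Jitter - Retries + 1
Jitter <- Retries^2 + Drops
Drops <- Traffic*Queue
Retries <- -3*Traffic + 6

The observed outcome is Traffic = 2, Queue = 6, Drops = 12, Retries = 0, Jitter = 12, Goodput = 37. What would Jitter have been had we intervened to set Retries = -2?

16

Intervening sets Retries = -2 and removes its equation (Retries <- -3*Traffic + 6).
Drops = Traffic*Queue  [with Traffic=2, Queue=6]  = 12
Jitter = Retries^2 + Drops  [with Retries=-2, Drops=12]  = 16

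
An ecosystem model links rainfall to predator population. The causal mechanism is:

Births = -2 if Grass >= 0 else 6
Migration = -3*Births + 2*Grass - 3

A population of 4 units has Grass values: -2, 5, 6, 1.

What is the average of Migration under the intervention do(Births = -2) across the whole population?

Every unit gets Births=-2 under the intervention. Migration values become -1, 13, 15, 5; E[Migration|do(Births=-2)] = 8.

8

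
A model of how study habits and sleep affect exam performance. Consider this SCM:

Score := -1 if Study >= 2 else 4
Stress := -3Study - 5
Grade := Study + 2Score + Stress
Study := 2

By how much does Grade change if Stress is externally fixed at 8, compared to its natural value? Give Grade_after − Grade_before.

Under do(Stress=8), the mechanism Stress := -3Study - 5 is discarded; Stress is fixed at 8.
Score = -1 if Study >= 2 else 4  [with Study=2]  = -1
Grade = Study + 2Score + Stress  [with Study=2, Score=-1, Stress=8]  = 8
Without intervention: Stress = -3Study - 5  [with Study=2]  = -11; Score = -1 if Study >= 2 else 4  [with Study=2]  = -1; Grade = Study + 2Score + Stress  [with Study=2, Score=-1, Stress=-11]  = -11.
Change = 8 − (-11) = 19.

19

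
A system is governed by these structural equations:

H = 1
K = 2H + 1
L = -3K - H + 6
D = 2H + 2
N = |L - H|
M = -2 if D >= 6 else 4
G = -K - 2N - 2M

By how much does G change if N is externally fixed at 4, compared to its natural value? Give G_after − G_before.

Under do(N=4), the mechanism N = |L - H| is discarded; N is fixed at 4.
K = 2H + 1  [with H=1]  = 3
D = 2H + 2  [with H=1]  = 4
M = -2 if D >= 6 else 4  [with D=4]  = 4
G = -K - 2N - 2M  [with K=3, N=4, M=4]  = -19
Without intervention: K = 2H + 1  [with H=1]  = 3; L = -3K - H + 6  [with K=3, H=1]  = -4; D = 2H + 2  [with H=1]  = 4; N = |L - H|  [with L=-4, H=1]  = 5; M = -2 if D >= 6 else 4  [with D=4]  = 4; G = -K - 2N - 2M  [with K=3, N=5, M=4]  = -21.
Change = -19 − (-21) = 2.

2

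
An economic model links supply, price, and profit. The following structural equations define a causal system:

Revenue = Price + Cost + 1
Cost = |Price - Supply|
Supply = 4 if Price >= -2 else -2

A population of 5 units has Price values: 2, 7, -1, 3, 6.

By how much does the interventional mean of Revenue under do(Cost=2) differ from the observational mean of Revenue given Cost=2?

Under do(Cost=2), Cost's equation is replaced by Cost=2 for every unit. Per-unit Revenue: 5, 10, 2, 6, 9. Mean = 6.4.
E[Revenue|Cost=2] averages over only the 2 units with Cost=2 (Price = 2, 6): Revenue = 5, 9, mean 7.
Difference = 6.4 − 7 = -0.6.

-0.6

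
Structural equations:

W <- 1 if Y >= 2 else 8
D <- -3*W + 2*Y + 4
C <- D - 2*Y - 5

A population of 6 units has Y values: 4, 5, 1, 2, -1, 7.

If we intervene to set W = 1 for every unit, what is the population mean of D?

7

do(W=1) breaks W's dependence on Y. With W=1 fixed, D across the units is 9, 11, 3, 5, -1, 15, mean 7.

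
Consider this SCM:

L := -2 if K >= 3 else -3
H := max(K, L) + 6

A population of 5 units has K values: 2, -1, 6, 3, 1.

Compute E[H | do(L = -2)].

8.2

The intervention sets L=-2 in all 5 units regardless of K. Recomputing H per unit gives 8, 5, 12, 9, 7; average 8.2.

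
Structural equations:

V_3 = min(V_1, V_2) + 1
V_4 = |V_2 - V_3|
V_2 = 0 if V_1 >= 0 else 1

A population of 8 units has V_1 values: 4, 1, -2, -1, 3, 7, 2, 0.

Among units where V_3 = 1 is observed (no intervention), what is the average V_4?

1

Observing V_3=1 restricts to units where V_3's equation naturally yields 1: V_1 ∈ {4, 1, 3, 7, 2, 0}. In that subpopulation V_4 = 1, 1, 1, 1, 1, 1, mean 1.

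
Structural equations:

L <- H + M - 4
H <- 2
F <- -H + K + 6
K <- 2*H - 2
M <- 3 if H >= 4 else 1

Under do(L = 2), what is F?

The intervention breaks the incoming arrows to L: L <- H + M - 4 no longer applies, and L = 2.
Since F is not a descendant of the intervened variable, it is unaffected.
K = 2*H - 2  [with H=2]  = 2
F = -H + K + 6  [with H=2, K=2]  = 6

6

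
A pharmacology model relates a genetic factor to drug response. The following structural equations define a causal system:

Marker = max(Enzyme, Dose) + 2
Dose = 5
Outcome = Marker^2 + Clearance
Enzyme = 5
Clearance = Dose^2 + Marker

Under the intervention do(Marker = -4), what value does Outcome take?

37

do(Marker=-4) replaces the equation Marker = max(Enzyme, Dose) + 2 with the constant Marker = -4.
Clearance = Dose^2 + Marker  [with Dose=5, Marker=-4]  = 21
Outcome = Marker^2 + Clearance  [with Marker=-4, Clearance=21]  = 37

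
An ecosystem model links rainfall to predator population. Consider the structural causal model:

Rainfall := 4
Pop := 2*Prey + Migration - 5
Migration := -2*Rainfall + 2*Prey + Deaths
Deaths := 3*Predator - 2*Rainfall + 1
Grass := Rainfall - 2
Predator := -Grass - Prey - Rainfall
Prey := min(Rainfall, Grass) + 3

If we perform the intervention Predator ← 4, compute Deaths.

5

Intervening sets Predator = 4 and removes its equation (Predator := -Grass - Prey - Rainfall).
Deaths = 3*Predator - 2*Rainfall + 1  [with Predator=4, Rainfall=4]  = 5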